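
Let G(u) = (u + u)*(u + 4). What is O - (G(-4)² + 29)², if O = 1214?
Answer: 373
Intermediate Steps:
G(u) = 2*u*(4 + u) (G(u) = (2*u)*(4 + u) = 2*u*(4 + u))
O - (G(-4)² + 29)² = 1214 - ((2*(-4)*(4 - 4))² + 29)² = 1214 - ((2*(-4)*0)² + 29)² = 1214 - (0² + 29)² = 1214 - (0 + 29)² = 1214 - 1*29² = 1214 - 1*841 = 1214 - 841 = 373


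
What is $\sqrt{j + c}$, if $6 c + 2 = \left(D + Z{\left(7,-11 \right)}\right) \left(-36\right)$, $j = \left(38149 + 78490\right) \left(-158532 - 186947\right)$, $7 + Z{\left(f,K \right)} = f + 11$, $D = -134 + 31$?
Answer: $\frac{2 i \sqrt{90666730191}}{3} \approx 2.0074 \cdot 10^{5} i$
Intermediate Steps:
$D = -103$
$Z{\left(f,K \right)} = 4 + f$ ($Z{\left(f,K \right)} = -7 + \left(f + 11\right) = -7 + \left(11 + f\right) = 4 + f$)
$j = -40296325081$ ($j = 116639 \left(-345479\right) = -40296325081$)
$c = \frac{1655}{3}$ ($c = - \frac{1}{3} + \frac{\left(-103 + \left(4 + 7\right)\right) \left(-36\right)}{6} = - \frac{1}{3} + \frac{\left(-103 + 11\right) \left(-36\right)}{6} = - \frac{1}{3} + \frac{\left(-92\right) \left(-36\right)}{6} = - \frac{1}{3} + \frac{1}{6} \cdot 3312 = - \frac{1}{3} + 552 = \frac{1655}{3} \approx 551.67$)
$\sqrt{j + c} = \sqrt{-40296325081 + \frac{1655}{3}} = \sqrt{- \frac{120888973588}{3}} = \frac{2 i \sqrt{90666730191}}{3}$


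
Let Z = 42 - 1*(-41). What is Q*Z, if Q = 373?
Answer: 30959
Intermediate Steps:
Z = 83 (Z = 42 + 41 = 83)
Q*Z = 373*83 = 30959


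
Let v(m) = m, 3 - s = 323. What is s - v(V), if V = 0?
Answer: -320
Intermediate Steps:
s = -320 (s = 3 - 1*323 = 3 - 323 = -320)
s - v(V) = -320 - 1*0 = -320 + 0 = -320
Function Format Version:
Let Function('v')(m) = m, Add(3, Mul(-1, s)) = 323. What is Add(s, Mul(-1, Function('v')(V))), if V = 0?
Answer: -320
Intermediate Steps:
s = -320 (s = Add(3, Mul(-1, 323)) = Add(3, -323) = -320)
Add(s, Mul(-1, Function('v')(V))) = Add(-320, Mul(-1, 0)) = Add(-320, 0) = -320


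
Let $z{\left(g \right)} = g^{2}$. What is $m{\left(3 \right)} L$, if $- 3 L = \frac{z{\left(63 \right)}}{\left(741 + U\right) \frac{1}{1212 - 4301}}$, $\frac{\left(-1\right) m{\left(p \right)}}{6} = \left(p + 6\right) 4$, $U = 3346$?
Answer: $- \frac{882737352}{4087} \approx -2.1599 \cdot 10^{5}$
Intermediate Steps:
$m{\left(p \right)} = -144 - 24 p$ ($m{\left(p \right)} = - 6 \left(p + 6\right) 4 = - 6 \left(6 + p\right) 4 = - 6 \left(24 + 4 p\right) = -144 - 24 p$)
$L = \frac{4086747}{4087}$ ($L = - \frac{63^{2} \frac{1}{\left(741 + 3346\right) \frac{1}{1212 - 4301}}}{3} = - \frac{3969 \frac{1}{4087 \frac{1}{-3089}}}{3} = - \frac{3969 \frac{1}{4087 \left(- \frac{1}{3089}\right)}}{3} = - \frac{3969 \frac{1}{- \frac{4087}{3089}}}{3} = - \frac{3969 \left(- \frac{3089}{4087}\right)}{3} = \left(- \frac{1}{3}\right) \left(- \frac{12260241}{4087}\right) = \frac{4086747}{4087} \approx 999.94$)
$m{\left(3 \right)} L = \left(-144 - 72\right) \frac{4086747}{4087} = \left(-216\right) \frac{4086747}{4087} = - \frac{882737352}{4087}$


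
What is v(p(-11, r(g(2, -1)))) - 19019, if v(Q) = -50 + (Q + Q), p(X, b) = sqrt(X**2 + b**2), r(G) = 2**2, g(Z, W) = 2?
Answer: -19069 + 2*sqrt(137) ≈ -19046.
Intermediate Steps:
r(G) = 4
v(Q) = -50 + 2*Q
v(p(-11, r(g(2, -1)))) - 19019 = (-50 + 2*sqrt((-11)**2 + 4**2)) - 19019 = (-50 + 2*sqrt(121 + 16)) - 19019 = (-50 + 2*sqrt(137)) - 19019 = -19069 + 2*sqrt(137)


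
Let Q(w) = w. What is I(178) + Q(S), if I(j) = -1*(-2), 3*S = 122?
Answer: 128/3 ≈ 42.667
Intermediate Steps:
S = 122/3 (S = (⅓)*122 = 122/3 ≈ 40.667)
I(j) = 2
I(178) + Q(S) = 2 + 122/3 = 128/3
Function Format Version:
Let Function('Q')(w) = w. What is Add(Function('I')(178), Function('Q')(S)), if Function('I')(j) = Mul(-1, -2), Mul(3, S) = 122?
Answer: Rational(128, 3) ≈ 42.667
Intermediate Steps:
S = Rational(122, 3) (S = Mul(Rational(1, 3), 122) = Rational(122, 3) ≈ 40.667)
Function('I')(j) = 2
Add(Function('I')(178), Function('Q')(S)) = Add(2, Rational(122, 3)) = Rational(128, 3)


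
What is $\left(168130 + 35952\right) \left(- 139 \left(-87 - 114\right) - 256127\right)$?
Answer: $-46569063416$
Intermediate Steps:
$\left(168130 + 35952\right) \left(- 139 \left(-87 - 114\right) - 256127\right) = 204082 \left(\left(-139\right) \left(-201\right) - 256127\right) = 204082 \left(27939 - 256127\right) = 204082 \left(-228188\right) = -46569063416$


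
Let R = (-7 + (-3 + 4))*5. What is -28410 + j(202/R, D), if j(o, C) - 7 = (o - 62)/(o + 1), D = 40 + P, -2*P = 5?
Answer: -2441627/86 ≈ -28391.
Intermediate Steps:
R = -30 (R = (-7 + 1)*5 = -6*5 = -30)
P = -5/2 (P = -½*5 = -5/2 ≈ -2.5000)
D = 75/2 (D = 40 - 5/2 = 75/2 ≈ 37.500)
j(o, C) = 7 + (-62 + o)/(1 + o) (j(o, C) = 7 + (o - 62)/(o + 1) = 7 + (-62 + o)/(1 + o))
-28410 + j(202/R, D) = -28410 + (-55 + 8*(202/(-30)))/(1 + 202/(-30)) = -28410 + (-55 + 8*(202*(-1/30)))/(1 + 202*(-1/30)) = -28410 + (-55 + 8*(-101/15))/(1 - 101/15) = -28410 + (-55 - 808/15)/(-86/15) = -28410 - 15/86*(-1633/15) = -28410 + 1633/86 = -2441627/86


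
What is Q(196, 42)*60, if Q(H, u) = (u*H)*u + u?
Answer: 20747160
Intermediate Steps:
Q(H, u) = u + H*u**2 (Q(H, u) = (H*u)*u + u = H*u**2 + u = u + H*u**2)
Q(196, 42)*60 = (42*(1 + 196*42))*60 = (42*(1 + 8232))*60 = (42*8233)*60 = 345786*60 = 20747160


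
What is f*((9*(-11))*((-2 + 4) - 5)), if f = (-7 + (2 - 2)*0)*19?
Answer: -39501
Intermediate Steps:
f = -133 (f = (-7 + 0*0)*19 = (-7 + 0)*19 = -7*19 = -133)
f*((9*(-11))*((-2 + 4) - 5)) = -133*9*(-11)*((-2 + 4) - 5) = -(-13167)*(2 - 5) = -(-13167)*(-3) = -133*297 = -39501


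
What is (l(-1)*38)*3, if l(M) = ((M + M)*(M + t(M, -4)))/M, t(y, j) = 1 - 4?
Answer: -912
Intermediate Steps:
t(y, j) = -3
l(M) = -6 + 2*M (l(M) = ((M + M)*(M - 3))/M = ((2*M)*(-3 + M))/M = (2*M*(-3 + M))/M = -6 + 2*M)
(l(-1)*38)*3 = ((-6 + 2*(-1))*38)*3 = ((-6 - 2)*38)*3 = -8*38*3 = -304*3 = -912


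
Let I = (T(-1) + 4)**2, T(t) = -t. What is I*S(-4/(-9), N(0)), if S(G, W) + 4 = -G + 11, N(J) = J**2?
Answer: 1475/9 ≈ 163.89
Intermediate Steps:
S(G, W) = 7 - G (S(G, W) = -4 + (-G + 11) = -4 + (11 - G) = 7 - G)
I = 25 (I = (-1*(-1) + 4)**2 = (1 + 4)**2 = 5**2 = 25)
I*S(-4/(-9), N(0)) = 25*(7 - (-4)/(-9)) = 25*(7 - (-4)*(-1)/9) = 25*(7 - 1*4/9) = 25*(7 - 4/9) = 25*(59/9) = 1475/9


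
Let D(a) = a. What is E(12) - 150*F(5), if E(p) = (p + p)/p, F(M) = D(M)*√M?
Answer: 2 - 750*√5 ≈ -1675.1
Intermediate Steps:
F(M) = M^(3/2) (F(M) = M*√M = M^(3/2))
E(p) = 2 (E(p) = (2*p)/p = 2)
E(12) - 150*F(5) = 2 - 750*√5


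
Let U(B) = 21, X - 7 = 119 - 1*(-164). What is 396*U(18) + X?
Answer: 8606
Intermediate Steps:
X = 290 (X = 7 + (119 - 1*(-164)) = 7 + (119 + 164) = 7 + 283 = 290)
396*U(18) + X = 396*21 + 290 = 8316 + 290 = 8606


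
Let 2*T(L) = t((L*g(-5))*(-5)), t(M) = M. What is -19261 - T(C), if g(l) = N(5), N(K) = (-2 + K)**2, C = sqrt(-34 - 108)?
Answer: -19261 + 45*I*sqrt(142)/2 ≈ -19261.0 + 268.12*I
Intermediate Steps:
C = I*sqrt(142) (C = sqrt(-142) = I*sqrt(142) ≈ 11.916*I)
g(l) = 9 (g(l) = (-2 + 5)**2 = 3**2 = 9)
T(L) = -45*L/2 (T(L) = ((L*9)*(-5))/2 = ((9*L)*(-5))/2 = (-45*L)/2 = -45*L/2)
-19261 - T(C) = -19261 - (-45)*I*sqrt(142)/2 = -19261 + 45*I*sqrt(142)/2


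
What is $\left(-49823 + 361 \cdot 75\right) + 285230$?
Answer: $262482$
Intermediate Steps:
$\left(-49823 + 361 \cdot 75\right) + 285230 = \left(-49823 + 27075\right) + 285230 = -22748 + 285230 = 262482$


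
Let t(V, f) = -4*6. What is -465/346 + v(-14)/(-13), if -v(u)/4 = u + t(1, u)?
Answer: -58637/4498 ≈ -13.036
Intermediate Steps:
t(V, f) = -24
v(u) = 96 - 4*u (v(u) = -4*(u - 24) = -4*(-24 + u) = 96 - 4*u)
-465/346 + v(-14)/(-13) = -465/346 + (96 - 4*(-14))/(-13) = -465*1/346 + (96 + 56)*(-1/13) = -465/346 + 152*(-1/13) = -465/346 - 152/13 = -58637/4498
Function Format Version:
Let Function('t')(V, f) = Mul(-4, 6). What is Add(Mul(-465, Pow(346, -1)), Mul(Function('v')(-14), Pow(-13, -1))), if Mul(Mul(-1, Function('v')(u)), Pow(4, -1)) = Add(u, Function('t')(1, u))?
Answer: Rational(-58637, 4498) ≈ -13.036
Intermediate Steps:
Function('t')(V, f) = -24
Function('v')(u) = Add(96, Mul(-4, u)) (Function('v')(u) = Mul(-4, Add(u, -24)) = Mul(-4, Add(-24, u)) = Add(96, Mul(-4, u)))
Add(Mul(-465, Pow(346, -1)), Mul(Function('v')(-14), Pow(-13, -1))) = Add(Mul(-465, Pow(346, -1)), Mul(Add(96, Mul(-4, -14)), Pow(-13, -1))) = Add(Mul(-465, Rational(1, 346)), Mul(Add(96, 56), Rational(-1, 13))) = Add(Rational(-465, 346), Mul(152, Rational(-1, 13))) = Add(Rational(-465, 346), Rational(-152, 13)) = Rational(-58637, 4498)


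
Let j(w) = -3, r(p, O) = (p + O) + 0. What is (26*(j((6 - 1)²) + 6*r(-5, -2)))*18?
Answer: -21060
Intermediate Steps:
r(p, O) = O + p (r(p, O) = (O + p) + 0 = O + p)
(26*(j((6 - 1)²) + 6*r(-5, -2)))*18 = (26*(-3 + 6*(-2 - 5)))*18 = (26*(-3 + 6*(-7)))*18 = (26*(-3 - 42))*18 = (26*(-45))*18 = -1170*18 = -21060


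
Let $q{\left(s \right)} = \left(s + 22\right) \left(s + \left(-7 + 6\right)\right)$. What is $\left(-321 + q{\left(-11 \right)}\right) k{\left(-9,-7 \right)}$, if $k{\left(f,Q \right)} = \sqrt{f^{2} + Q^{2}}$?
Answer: $- 453 \sqrt{130} \approx -5165.0$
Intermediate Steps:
$q{\left(s \right)} = \left(-1 + s\right) \left(22 + s\right)$ ($q{\left(s \right)} = \left(22 + s\right) \left(s - 1\right) = \left(22 + s\right) \left(-1 + s\right) = \left(-1 + s\right) \left(22 + s\right)$)
$k{\left(f,Q \right)} = \sqrt{Q^{2} + f^{2}}$
$\left(-321 + q{\left(-11 \right)}\right) k{\left(-9,-7 \right)} = \left(-321 + \left(-22 + \left(-11\right)^{2} + 21 \left(-11\right)\right)\right) \sqrt{\left(-7\right)^{2} + \left(-9\right)^{2}} = \left(-321 - 132\right) \sqrt{49 + 81} = \left(-321 - 132\right) \sqrt{130} = - 453 \sqrt{130}$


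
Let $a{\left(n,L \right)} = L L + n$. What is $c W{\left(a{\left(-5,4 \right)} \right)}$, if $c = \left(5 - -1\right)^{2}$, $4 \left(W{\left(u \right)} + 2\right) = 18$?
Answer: $90$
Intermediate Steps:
$a{\left(n,L \right)} = n + L^{2}$ ($a{\left(n,L \right)} = L^{2} + n = n + L^{2}$)
$W{\left(u \right)} = \frac{5}{2}$ ($W{\left(u \right)} = -2 + \frac{1}{4} \cdot 18 = -2 + \frac{9}{2} = \frac{5}{2}$)
$c = 36$ ($c = \left(5 + 1\right)^{2} = 6^{2} = 36$)
$c W{\left(a{\left(-5,4 \right)} \right)} = 36 \cdot \frac{5}{2} = 90$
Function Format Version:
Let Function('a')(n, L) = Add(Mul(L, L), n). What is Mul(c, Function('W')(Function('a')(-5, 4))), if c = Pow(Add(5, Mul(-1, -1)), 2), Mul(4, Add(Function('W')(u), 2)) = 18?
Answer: 90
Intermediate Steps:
Function('a')(n, L) = Add(n, Pow(L, 2)) (Function('a')(n, L) = Add(Pow(L, 2), n) = Add(n, Pow(L, 2)))
Function('W')(u) = Rational(5, 2) (Function('W')(u) = Add(-2, Mul(Rational(1, 4), 18)) = Add(-2, Rational(9, 2)) = Rational(5, 2))
c = 36 (c = Pow(Add(5, 1), 2) = Pow(6, 2) = 36)
Mul(c, Function('W')(Function('a')(-5, 4))) = Mul(36, Rational(5, 2)) = 90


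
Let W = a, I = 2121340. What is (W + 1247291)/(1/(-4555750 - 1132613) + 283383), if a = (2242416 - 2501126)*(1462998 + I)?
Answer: -5274835146016750107/1611985372028 ≈ -3.2723e+6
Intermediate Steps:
a = -927304083980 (a = (2242416 - 2501126)*(1462998 + 2121340) = -258710*3584338 = -927304083980)
W = -927304083980
(W + 1247291)/(1/(-4555750 - 1132613) + 283383) = (-927304083980 + 1247291)/(1/(-4555750 - 1132613) + 283383) = -927302836689/(1/(-5688363) + 283383) = -927302836689/(-1/5688363 + 283383) = -927302836689/1611985372028/5688363 = -927302836689*5688363/1611985372028 = -5274835146016750107/1611985372028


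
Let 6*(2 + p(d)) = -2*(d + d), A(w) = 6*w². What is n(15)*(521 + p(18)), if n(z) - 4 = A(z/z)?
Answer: 5070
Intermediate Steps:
p(d) = -2 - 2*d/3 (p(d) = -2 + (-2*(d + d))/6 = -2 + (-4*d)/6 = -2 - 2*d/3)
n(z) = 10 (n(z) = 4 + 6*(z/z)² = 4 + 6*1² = 4 + 6*1 = 4 + 6 = 10)
n(15)*(521 + p(18)) = 10*(521 + (-2 - ⅔*18)) = 10*(521 + (-2 - 12)) = 10*(521 - 14) = 10*507 = 5070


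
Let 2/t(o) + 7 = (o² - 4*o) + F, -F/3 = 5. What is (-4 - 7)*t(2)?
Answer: 11/13 ≈ 0.84615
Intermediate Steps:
F = -15 (F = -3*5 = -15)
t(o) = 2/(-22 + o² - 4*o) (t(o) = 2/(-7 + ((o² - 4*o) - 15)) = 2/(-7 + (-15 + o² - 4*o)) = 2/(-22 + o² - 4*o))
(-4 - 7)*t(2) = (-4 - 7)*(2/(-22 + 2² - 4*2)) = -22/(-22 + 4 - 8) = -22/(-26) = -22*(-1)/26 = -11*(-1/13) = 11/13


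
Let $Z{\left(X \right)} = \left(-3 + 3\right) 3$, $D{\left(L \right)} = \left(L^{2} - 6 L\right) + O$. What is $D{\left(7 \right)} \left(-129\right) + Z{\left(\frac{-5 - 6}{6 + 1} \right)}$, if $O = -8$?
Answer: $129$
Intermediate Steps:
$D{\left(L \right)} = -8 + L^{2} - 6 L$ ($D{\left(L \right)} = \left(L^{2} - 6 L\right) - 8 = -8 + L^{2} - 6 L$)
$Z{\left(X \right)} = 0$ ($Z{\left(X \right)} = 0 \cdot 3 = 0$)
$D{\left(7 \right)} \left(-129\right) + Z{\left(\frac{-5 - 6}{6 + 1} \right)} = \left(-8 + 7^{2} - 42\right) \left(-129\right) + 0 = \left(-8 + 49 - 42\right) \left(-129\right) + 0 = \left(-1\right) \left(-129\right) + 0 = 129 + 0 = 129$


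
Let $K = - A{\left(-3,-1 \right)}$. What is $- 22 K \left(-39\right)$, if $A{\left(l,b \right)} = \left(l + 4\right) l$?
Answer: $2574$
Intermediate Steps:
$A{\left(l,b \right)} = l \left(4 + l\right)$ ($A{\left(l,b \right)} = \left(4 + l\right) l = l \left(4 + l\right)$)
$K = 3$ ($K = - \left(-3\right) \left(4 - 3\right) = - \left(-3\right) 1 = \left(-1\right) \left(-3\right) = 3$)
$- 22 K \left(-39\right) = \left(-22\right) 3 \left(-39\right) = \left(-66\right) \left(-39\right) = 2574$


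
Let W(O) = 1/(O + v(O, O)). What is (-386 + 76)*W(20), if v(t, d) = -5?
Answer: -62/3 ≈ -20.667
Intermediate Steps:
W(O) = 1/(-5 + O) (W(O) = 1/(O - 5) = 1/(-5 + O))
(-386 + 76)*W(20) = (-386 + 76)/(-5 + 20) = -310/15 = -310*1/15 = -62/3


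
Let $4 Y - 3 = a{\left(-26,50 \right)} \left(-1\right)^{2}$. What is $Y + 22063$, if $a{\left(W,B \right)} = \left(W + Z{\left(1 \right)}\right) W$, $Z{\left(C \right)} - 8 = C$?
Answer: $\frac{88697}{4} \approx 22174.0$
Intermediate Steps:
$Z{\left(C \right)} = 8 + C$
$a{\left(W,B \right)} = W \left(9 + W\right)$ ($a{\left(W,B \right)} = \left(W + \left(8 + 1\right)\right) W = \left(W + 9\right) W = \left(9 + W\right) W = W \left(9 + W\right)$)
$Y = \frac{445}{4}$ ($Y = \frac{3}{4} + \frac{- 26 \left(9 - 26\right) \left(-1\right)^{2}}{4} = \frac{3}{4} + \frac{\left(-26\right) \left(-17\right) 1}{4} = \frac{3}{4} + \frac{442 \cdot 1}{4} = \frac{3}{4} + \frac{1}{4} \cdot 442 = \frac{3}{4} + \frac{221}{2} = \frac{445}{4} \approx 111.25$)
$Y + 22063 = \frac{445}{4} + 22063 = \frac{88697}{4}$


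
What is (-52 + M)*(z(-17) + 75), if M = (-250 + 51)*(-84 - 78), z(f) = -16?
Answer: 1898974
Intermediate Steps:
M = 32238 (M = -199*(-162) = 32238)
(-52 + M)*(z(-17) + 75) = (-52 + 32238)*(-16 + 75) = 32186*59 = 1898974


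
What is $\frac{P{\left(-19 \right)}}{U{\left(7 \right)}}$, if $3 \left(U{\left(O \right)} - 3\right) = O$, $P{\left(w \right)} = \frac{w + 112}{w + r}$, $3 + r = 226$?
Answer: $\frac{93}{1088} \approx 0.085478$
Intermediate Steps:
$r = 223$ ($r = -3 + 226 = 223$)
$P{\left(w \right)} = \frac{112 + w}{223 + w}$ ($P{\left(w \right)} = \frac{w + 112}{w + 223} = \frac{112 + w}{223 + w}$)
$U{\left(O \right)} = 3 + \frac{O}{3}$
$\frac{P{\left(-19 \right)}}{U{\left(7 \right)}} = \frac{\frac{1}{223 - 19} \left(112 - 19\right)}{3 + \frac{1}{3} \cdot 7} = \frac{\frac{1}{204} \cdot 93}{3 + \frac{7}{3}} = \frac{\frac{1}{204} \cdot 93}{\frac{16}{3}} = \frac{31}{68} \cdot \frac{3}{16} = \frac{93}{1088}$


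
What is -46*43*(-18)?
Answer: 35604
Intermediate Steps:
-46*43*(-18) = -1978*(-18) = 35604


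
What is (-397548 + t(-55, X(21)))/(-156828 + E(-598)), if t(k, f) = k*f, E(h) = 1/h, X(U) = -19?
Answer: 237108794/93783145 ≈ 2.5283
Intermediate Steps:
t(k, f) = f*k
(-397548 + t(-55, X(21)))/(-156828 + E(-598)) = (-397548 - 19*(-55))/(-156828 + 1/(-598)) = (-397548 + 1045)/(-156828 - 1/598) = -396503/(-93783145/598) = -396503*(-598/93783145) = 237108794/93783145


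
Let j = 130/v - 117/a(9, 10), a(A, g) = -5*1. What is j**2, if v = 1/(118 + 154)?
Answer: 31299624889/25 ≈ 1.2520e+9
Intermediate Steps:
a(A, g) = -5
v = 1/272 ≈ 0.0036765
j = 176917/5 (j = 130/(1/272) - 117/(-5) = 130*272 - 117*(-1/5) = 35360 + 117/5 = 176917/5 ≈ 35383.)
j**2 = (176917/5)**2 = 31299624889/25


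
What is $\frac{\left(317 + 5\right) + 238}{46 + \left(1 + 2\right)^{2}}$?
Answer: $\frac{112}{11} \approx 10.182$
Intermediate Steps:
$\frac{\left(317 + 5\right) + 238}{46 + \left(1 + 2\right)^{2}} = \frac{322 + 238}{46 + 3^{2}} = \frac{560}{46 + 9} = \frac{560}{55} = 560 \cdot \frac{1}{55} = \frac{112}{11}$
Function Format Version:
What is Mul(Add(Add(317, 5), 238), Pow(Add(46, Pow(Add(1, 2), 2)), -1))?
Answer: Rational(112, 11) ≈ 10.182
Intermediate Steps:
Mul(Add(Add(317, 5), 238), Pow(Add(46, Pow(Add(1, 2), 2)), -1)) = Mul(Add(322, 238), Pow(Add(46, Pow(3, 2)), -1)) = Mul(560, Pow(Add(46, 9), -1)) = Mul(560, Pow(55, -1)) = Mul(560, Rational(1, 55)) = Rational(112, 11)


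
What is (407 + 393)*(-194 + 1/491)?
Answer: -76202400/491 ≈ -1.5520e+5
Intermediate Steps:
(407 + 393)*(-194 + 1/491) = 800*(-194 + 1/491) = 800*(-95253/491) = -76202400/491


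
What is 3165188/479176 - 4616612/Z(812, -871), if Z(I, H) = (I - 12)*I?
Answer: -696712263/1389610400 ≈ -0.50137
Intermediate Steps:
Z(I, H) = I*(-12 + I) (Z(I, H) = (-12 + I)*I = I*(-12 + I))
3165188/479176 - 4616612/Z(812, -871) = 3165188/479176 - 4616612*1/(812*(-12 + 812)) = 3165188*(1/479176) - 4616612/(812*800) = 791297/119794 - 4616612/649600 = 791297/119794 - 4616612*1/649600 = 791297/119794 - 164879/23200 = -696712263/1389610400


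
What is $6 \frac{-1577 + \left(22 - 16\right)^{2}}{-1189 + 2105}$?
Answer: $- \frac{4623}{458} \approx -10.094$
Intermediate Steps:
$6 \frac{-1577 + \left(22 - 16\right)^{2}}{-1189 + 2105} = 6 \frac{-1577 + 6^{2}}{916} = 6 \left(-1577 + 36\right) \frac{1}{916} = 6 \left(\left(-1541\right) \frac{1}{916}\right) = 6 \left(- \frac{1541}{916}\right) = - \frac{4623}{458}$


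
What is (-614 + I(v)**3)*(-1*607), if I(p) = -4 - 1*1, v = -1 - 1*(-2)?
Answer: 448573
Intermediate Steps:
v = 1 (v = -1 + 2 = 1)
I(p) = -5 (I(p) = -4 - 1 = -5)
(-614 + I(v)**3)*(-1*607) = (-614 + (-5)**3)*(-1*607) = (-614 - 125)*(-607) = -739*(-607) = 448573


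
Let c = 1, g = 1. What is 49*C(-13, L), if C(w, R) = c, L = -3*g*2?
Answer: 49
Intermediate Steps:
L = -6 (L = -3*1*2 = -3*2 = -6)
C(w, R) = 1
49*C(-13, L) = 49*1 = 49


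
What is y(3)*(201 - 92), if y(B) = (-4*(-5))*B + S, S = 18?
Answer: 8502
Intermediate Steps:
y(B) = 18 + 20*B (y(B) = (-4*(-5))*B + 18 = 20*B + 18 = 18 + 20*B)
y(3)*(201 - 92) = (18 + 20*3)*(201 - 92) = (18 + 60)*109 = 78*109 = 8502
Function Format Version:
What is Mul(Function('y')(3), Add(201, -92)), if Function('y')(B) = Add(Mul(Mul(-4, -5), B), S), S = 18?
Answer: 8502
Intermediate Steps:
Function('y')(B) = Add(18, Mul(20, B)) (Function('y')(B) = Add(Mul(Mul(-4, -5), B), 18) = Add(Mul(20, B), 18) = Add(18, Mul(20, B)))
Mul(Function('y')(3), Add(201, -92)) = Mul(Add(18, Mul(20, 3)), Add(201, -92)) = Mul(Add(18, 60), 109) = Mul(78, 109) = 8502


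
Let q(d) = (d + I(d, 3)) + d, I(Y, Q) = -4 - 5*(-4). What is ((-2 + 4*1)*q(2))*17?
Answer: 680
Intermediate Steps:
I(Y, Q) = 16 (I(Y, Q) = -4 + 20 = 16)
q(d) = 16 + 2*d (q(d) = (d + 16) + d = (16 + d) + d = 16 + 2*d)
((-2 + 4*1)*q(2))*17 = ((-2 + 4*1)*(16 + 2*2))*17 = ((-2 + 4)*(16 + 4))*17 = (2*20)*17 = 40*17 = 680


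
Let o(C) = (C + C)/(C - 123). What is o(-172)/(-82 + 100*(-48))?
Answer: -172/720095 ≈ -0.00023886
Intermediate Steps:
o(C) = 2*C/(-123 + C) (o(C) = (2*C)/(-123 + C) = 2*C/(-123 + C))
o(-172)/(-82 + 100*(-48)) = (2*(-172)/(-123 - 172))/(-82 + 100*(-48)) = (2*(-172)/(-295))/(-82 - 4800) = (2*(-172)*(-1/295))/(-4882) = (344/295)*(-1/4882) = -172/720095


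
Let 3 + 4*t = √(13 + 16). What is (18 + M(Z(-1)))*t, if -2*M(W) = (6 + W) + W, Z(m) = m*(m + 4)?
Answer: -27/2 + 9*√29/2 ≈ 10.733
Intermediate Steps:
Z(m) = m*(4 + m)
t = -¾ + √29/4 (t = -¾ + √(13 + 16)/4 = -¾ + √29/4 ≈ 0.59629)
M(W) = -3 - W (M(W) = -((6 + W) + W)/2 = -(6 + 2*W)/2 = -3 - W)
(18 + M(Z(-1)))*t = (18 + (-3 - (-1)*(4 - 1)))*(-¾ + √29/4) = (18 + (-3 - (-1)*3))*(-¾ + √29/4) = (18 + (-3 - 1*(-3)))*(-¾ + √29/4) = (18 + (-3 + 3))*(-¾ + √29/4) = (18 + 0)*(-¾ + √29/4) = 18*(-¾ + √29/4) = -27/2 + 9*√29/2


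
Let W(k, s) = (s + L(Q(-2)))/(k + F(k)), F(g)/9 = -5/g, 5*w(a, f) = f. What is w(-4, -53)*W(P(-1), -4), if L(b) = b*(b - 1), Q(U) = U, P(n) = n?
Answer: -53/110 ≈ -0.48182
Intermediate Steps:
w(a, f) = f/5
F(g) = -45/g (F(g) = 9*(-5/g) = -45/g)
L(b) = b*(-1 + b)
W(k, s) = (6 + s)/(k - 45/k) (W(k, s) = (s - 2*(-1 - 2))/(k - 45/k) = (s - 2*(-3))/(k - 45/k) = (s + 6)/(k - 45/k) = (6 + s)/(k - 45/k))
w(-4, -53)*W(P(-1), -4) = ((1/5)*(-53))*(-(6 - 4)/(-45 + (-1)**2)) = -(-53)*2/(5*(-45 + 1)) = -(-53)*2/(5*(-44)) = -(-53)*(-1)*2/(5*44) = -53/5*1/22 = -53/110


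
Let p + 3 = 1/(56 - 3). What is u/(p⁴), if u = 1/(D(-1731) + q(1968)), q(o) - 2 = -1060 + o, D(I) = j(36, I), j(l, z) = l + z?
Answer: -7890481/489213017360 ≈ -1.6129e-5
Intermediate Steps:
D(I) = 36 + I
p = -158/53 (p = -3 + 1/(56 - 3) = -3 + 1/53 = -158/53 ≈ -2.9811)
q(o) = -1058 + o (q(o) = 2 + (-1060 + o) = -1058 + o)
u = -1/785 (u = 1/((36 - 1731) + (-1058 + 1968)) = 1/(-1695 + 910) = 1/(-785) = -1/785 ≈ -0.0012739)
u/(p⁴) = -1/(785*((-158/53)⁴)) = -1/(785*623201296/7890481) = -1/785*7890481/623201296 = -7890481/489213017360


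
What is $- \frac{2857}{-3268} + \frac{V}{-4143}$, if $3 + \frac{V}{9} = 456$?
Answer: $- \frac{495695}{4513108} \approx -0.10983$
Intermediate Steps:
$V = 4077$ ($V = -27 + 9 \cdot 456 = -27 + 4104 = 4077$)
$- \frac{2857}{-3268} + \frac{V}{-4143} = - \frac{2857}{-3268} + \frac{4077}{-4143} = \left(-2857\right) \left(- \frac{1}{3268}\right) + 4077 \left(- \frac{1}{4143}\right) = \frac{2857}{3268} - \frac{1359}{1381} = - \frac{495695}{4513108}$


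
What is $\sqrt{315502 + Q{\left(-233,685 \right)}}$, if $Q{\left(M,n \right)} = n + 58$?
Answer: $\sqrt{316245} \approx 562.36$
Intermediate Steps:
$Q{\left(M,n \right)} = 58 + n$
$\sqrt{315502 + Q{\left(-233,685 \right)}} = \sqrt{315502 + \left(58 + 685\right)} = \sqrt{315502 + 743} = \sqrt{316245}$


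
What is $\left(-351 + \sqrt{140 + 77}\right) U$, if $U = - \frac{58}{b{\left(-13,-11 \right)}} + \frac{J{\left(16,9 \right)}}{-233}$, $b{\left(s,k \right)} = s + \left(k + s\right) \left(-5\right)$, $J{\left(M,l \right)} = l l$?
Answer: $\frac{7785531}{24931} - \frac{22181 \sqrt{217}}{24931} \approx 299.18$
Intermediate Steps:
$J{\left(M,l \right)} = l^{2}$
$b{\left(s,k \right)} = - 5 k - 4 s$ ($b{\left(s,k \right)} = s - \left(5 k + 5 s\right) = - 5 k - 4 s$)
$U = - \frac{22181}{24931}$ ($U = - \frac{58}{\left(-5\right) \left(-11\right) - -52} + \frac{9^{2}}{-233} = - \frac{58}{55 + 52} + 81 \left(- \frac{1}{233}\right) = - \frac{58}{107} - \frac{81}{233} = - \frac{22181}{24931} \approx -0.8897$)
$\left(-351 + \sqrt{140 + 77}\right) U = \left(-351 + \sqrt{140 + 77}\right) \left(- \frac{22181}{24931}\right) = \left(-351 + \sqrt{217}\right) \left(- \frac{22181}{24931}\right) = \frac{7785531}{24931} - \frac{22181 \sqrt{217}}{24931}$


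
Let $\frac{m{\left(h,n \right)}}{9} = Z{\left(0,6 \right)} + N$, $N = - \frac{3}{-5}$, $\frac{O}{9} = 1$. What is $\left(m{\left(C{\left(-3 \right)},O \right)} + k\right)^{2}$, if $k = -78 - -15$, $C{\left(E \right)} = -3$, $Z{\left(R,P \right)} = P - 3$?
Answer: $\frac{23409}{25} \approx 936.36$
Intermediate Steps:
$Z{\left(R,P \right)} = -3 + P$ ($Z{\left(R,P \right)} = P - 3 = -3 + P$)
$O = 9$ ($O = 9 \cdot 1 = 9$)
$N = \frac{3}{5}$ ($N = \left(-3\right) \left(- \frac{1}{5}\right) = \frac{3}{5} \approx 0.6$)
$m{\left(h,n \right)} = \frac{162}{5}$ ($m{\left(h,n \right)} = 9 \left(\left(-3 + 6\right) + \frac{3}{5}\right) = 9 \left(3 + \frac{3}{5}\right) = 9 \cdot \frac{18}{5} = \frac{162}{5}$)
$k = -63$ ($k = -78 + 15 = -63$)
$\left(m{\left(C{\left(-3 \right)},O \right)} + k\right)^{2} = \left(\frac{162}{5} - 63\right)^{2} = \left(- \frac{153}{5}\right)^{2} = \frac{23409}{25}$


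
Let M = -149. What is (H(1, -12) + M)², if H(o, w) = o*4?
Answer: 21025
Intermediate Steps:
H(o, w) = 4*o
(H(1, -12) + M)² = (4*1 - 149)² = (4 - 149)² = (-145)² = 21025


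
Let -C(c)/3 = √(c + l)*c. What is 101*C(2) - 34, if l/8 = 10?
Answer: -34 - 606*√82 ≈ -5521.6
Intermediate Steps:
l = 80 (l = 8*10 = 80)
C(c) = -3*c*√(80 + c) (C(c) = -3*√(c + 80)*c = -3*√(80 + c)*c = -3*c*√(80 + c))
101*C(2) - 34 = 101*(-3*2*√(80 + 2)) - 34 = 101*(-3*2*√82) - 34 = 101*(-6*√82) - 34 = -606*√82 - 34 = -34 - 606*√82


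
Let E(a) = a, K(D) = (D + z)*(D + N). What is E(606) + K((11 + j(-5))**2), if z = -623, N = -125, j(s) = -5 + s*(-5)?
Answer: 283174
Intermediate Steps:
j(s) = -5 - 5*s
K(D) = (-623 + D)*(-125 + D) (K(D) = (D - 623)*(D - 125) = (-623 + D)*(-125 + D))
E(606) + K((11 + j(-5))**2) = 606 + (77875 + ((11 + (-5 - 5*(-5)))**2)**2 - 748*(11 + (-5 - 5*(-5)))**2) = 606 + (77875 + ((11 + (-5 + 25))**2)**2 - 748*(11 + (-5 + 25))**2) = 606 + (77875 + ((11 + 20)**2)**2 - 748*(11 + 20)**2) = 606 + (77875 + (31**2)**2 - 748*31**2) = 606 + (77875 + 961**2 - 748*961) = 606 + (77875 + 923521 - 718828) = 606 + 282568 = 283174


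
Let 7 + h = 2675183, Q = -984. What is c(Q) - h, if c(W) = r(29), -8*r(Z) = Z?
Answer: -21401437/8 ≈ -2.6752e+6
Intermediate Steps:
r(Z) = -Z/8
c(W) = -29/8 (c(W) = -1/8*29 = -29/8)
h = 2675176 (h = -7 + 2675183 = 2675176)
c(Q) - h = -29/8 - 1*2675176 = -29/8 - 2675176 = -21401437/8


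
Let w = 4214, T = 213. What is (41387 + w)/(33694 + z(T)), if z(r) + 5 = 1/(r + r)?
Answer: 19426026/14351515 ≈ 1.3536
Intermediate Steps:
z(r) = -5 + 1/(2*r) (z(r) = -5 + 1/(r + r) = -5 + 1/(2*r))
(41387 + w)/(33694 + z(T)) = (41387 + 4214)/(33694 + (-5 + (½)/213)) = 45601/(33694 + (-5 + (½)*(1/213))) = 45601/(33694 + (-5 + 1/426)) = 45601/(33694 - 2129/426) = 45601/(14351515/426) = 45601*(426/14351515) = 19426026/14351515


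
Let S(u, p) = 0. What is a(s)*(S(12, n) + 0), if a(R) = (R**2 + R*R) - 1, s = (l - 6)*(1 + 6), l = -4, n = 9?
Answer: 0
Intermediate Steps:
s = -70 (s = (-4 - 6)*(1 + 6) = -10*7 = -70)
a(R) = -1 + 2*R**2 (a(R) = (R**2 + R**2) - 1 = 2*R**2 - 1 = -1 + 2*R**2)
a(s)*(S(12, n) + 0) = (-1 + 2*(-70)**2)*(0 + 0) = (-1 + 2*4900)*0 = (-1 + 9800)*0 = 9799*0 = 0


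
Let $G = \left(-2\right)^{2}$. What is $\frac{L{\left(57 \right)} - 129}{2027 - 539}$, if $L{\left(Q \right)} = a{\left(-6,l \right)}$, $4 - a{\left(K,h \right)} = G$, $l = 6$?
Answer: $- \frac{43}{496} \approx -0.086694$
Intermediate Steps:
$G = 4$
$a{\left(K,h \right)} = 0$ ($a{\left(K,h \right)} = 4 - 4 = 0$)
$L{\left(Q \right)} = 0$
$\frac{L{\left(57 \right)} - 129}{2027 - 539} = \frac{0 - 129}{2027 - 539} = - \frac{129}{1488} = \left(-129\right) \frac{1}{1488} = - \frac{43}{496}$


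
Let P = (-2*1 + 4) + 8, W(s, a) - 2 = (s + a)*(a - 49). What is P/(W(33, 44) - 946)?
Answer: -10/1329 ≈ -0.0075245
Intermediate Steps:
W(s, a) = 2 + (-49 + a)*(a + s) (W(s, a) = 2 + (s + a)*(a - 49) = 2 + (a + s)*(-49 + a) = 2 + (-49 + a)*(a + s))
P = 10 (P = (-2 + 4) + 8 = 2 + 8 = 10)
P/(W(33, 44) - 946) = 10/((2 + 44**2 - 49*44 - 49*33 + 44*33) - 946) = 10/((2 + 1936 - 2156 - 1617 + 1452) - 946) = 10/(-383 - 946) = 10/(-1329) = -1/1329*10 = -10/1329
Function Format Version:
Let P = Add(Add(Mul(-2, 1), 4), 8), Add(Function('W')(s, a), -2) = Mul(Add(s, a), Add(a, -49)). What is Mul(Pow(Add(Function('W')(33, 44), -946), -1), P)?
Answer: Rational(-10, 1329) ≈ -0.0075245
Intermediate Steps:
Function('W')(s, a) = Add(2, Mul(Add(-49, a), Add(a, s))) (Function('W')(s, a) = Add(2, Mul(Add(s, a), Add(a, -49))) = Add(2, Mul(Add(a, s), Add(-49, a))) = Add(2, Mul(Add(-49, a), Add(a, s))))
P = 10 (P = Add(Add(-2, 4), 8) = Add(2, 8) = 10)
Mul(Pow(Add(Function('W')(33, 44), -946), -1), P) = Mul(Pow(Add(Add(2, Pow(44, 2), Mul(-49, 44), Mul(-49, 33), Mul(44, 33)), -946), -1), 10) = Mul(Pow(Add(Add(2, 1936, -2156, -1617, 1452), -946), -1), 10) = Mul(Pow(Add(-383, -946), -1), 10) = Mul(Pow(-1329, -1), 10) = Mul(Rational(-1, 1329), 10) = Rational(-10, 1329)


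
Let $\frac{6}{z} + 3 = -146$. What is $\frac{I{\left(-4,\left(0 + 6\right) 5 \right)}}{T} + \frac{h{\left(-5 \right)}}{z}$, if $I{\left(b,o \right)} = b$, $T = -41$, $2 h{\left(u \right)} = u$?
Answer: $\frac{30593}{492} \approx 62.181$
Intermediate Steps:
$h{\left(u \right)} = \frac{u}{2}$
$z = - \frac{6}{149}$ ($z = \frac{6}{-3 - 146} = \frac{6}{-149} = 6 \left(- \frac{1}{149}\right) = - \frac{6}{149} \approx -0.040268$)
$\frac{I{\left(-4,\left(0 + 6\right) 5 \right)}}{T} + \frac{h{\left(-5 \right)}}{z} = - \frac{4}{-41} + \frac{\frac{1}{2} \left(-5\right)}{- \frac{6}{149}} = \left(-4\right) \left(- \frac{1}{41}\right) - - \frac{745}{12} = \frac{4}{41} + \frac{745}{12} = \frac{30593}{492}$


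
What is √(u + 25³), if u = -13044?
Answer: √2581 ≈ 50.804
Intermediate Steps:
√(u + 25³) = √(-13044 + 25³) = √(-13044 + 15625) = √2581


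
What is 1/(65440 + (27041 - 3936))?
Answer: 1/88545 ≈ 1.1294e-5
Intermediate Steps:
1/(65440 + (27041 - 3936)) = 1/(65440 + 23105) = 1/88545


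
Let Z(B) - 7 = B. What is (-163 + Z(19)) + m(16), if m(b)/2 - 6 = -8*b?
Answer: -381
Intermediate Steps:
m(b) = 12 - 16*b (m(b) = 12 + 2*(-8*b) = 12 - 16*b)
Z(B) = 7 + B
(-163 + Z(19)) + m(16) = (-163 + (7 + 19)) + (12 - 16*16) = (-163 + 26) + (12 - 256) = -137 - 244 = -381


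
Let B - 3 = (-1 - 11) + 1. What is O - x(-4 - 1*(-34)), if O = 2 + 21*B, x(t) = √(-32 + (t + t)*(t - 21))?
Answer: -166 - 2*√127 ≈ -188.54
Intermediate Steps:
B = -8 (B = 3 + ((-1 - 11) + 1) = 3 + (-12 + 1) = 3 - 11 = -8)
x(t) = √(-32 + 2*t*(-21 + t)) (x(t) = √(-32 + (2*t)*(-21 + t)) = √(-32 + 2*t*(-21 + t)))
O = -166 (O = 2 + 21*(-8) = 2 - 168 = -166)
O - x(-4 - 1*(-34)) = -166 - √(-32 - 42*(-4 - 1*(-34)) + 2*(-4 - 1*(-34))²) = -166 - √(-32 - 42*(-4 + 34) + 2*(-4 + 34)²) = -166 - √(-32 - 42*30 + 2*30²) = -166 - √(-32 - 1260 + 2*900) = -166 - √(-32 - 1260 + 1800) = -166 - √508 = -166 - 2*√127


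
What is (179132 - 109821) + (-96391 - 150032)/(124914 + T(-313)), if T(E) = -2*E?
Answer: 8701056517/125540 ≈ 69309.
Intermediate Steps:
(179132 - 109821) + (-96391 - 150032)/(124914 + T(-313)) = (179132 - 109821) + (-96391 - 150032)/(124914 - 2*(-313)) = 69311 - 246423/(124914 + 626) = 69311 - 246423/125540 = 8701056517/125540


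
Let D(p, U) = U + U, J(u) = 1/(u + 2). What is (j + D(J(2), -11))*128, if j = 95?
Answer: 9344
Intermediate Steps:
J(u) = 1/(2 + u)
D(p, U) = 2*U
(j + D(J(2), -11))*128 = (95 + 2*(-11))*128 = (95 - 22)*128 = 73*128 = 9344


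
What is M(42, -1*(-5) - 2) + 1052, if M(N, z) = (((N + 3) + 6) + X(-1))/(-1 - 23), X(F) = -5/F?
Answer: 3149/3 ≈ 1049.7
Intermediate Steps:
M(N, z) = -7/12 - N/24 (M(N, z) = (((N + 3) + 6) - 5/(-1))/(-1 - 23) = (((3 + N) + 6) - 5*(-1))/(-24) = ((9 + N) + 5)*(-1/24) = (14 + N)*(-1/24) = -7/12 - N/24)
M(42, -1*(-5) - 2) + 1052 = (-7/12 - 1/24*42) + 1052 = (-7/12 - 7/4) + 1052 = -7/3 + 1052 = 3149/3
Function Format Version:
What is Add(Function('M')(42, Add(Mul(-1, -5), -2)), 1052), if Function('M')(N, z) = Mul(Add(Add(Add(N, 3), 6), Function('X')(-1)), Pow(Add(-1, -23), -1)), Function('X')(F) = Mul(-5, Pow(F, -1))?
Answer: Rational(3149, 3) ≈ 1049.7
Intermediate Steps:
Function('M')(N, z) = Add(Rational(-7, 12), Mul(Rational(-1, 24), N)) (Function('M')(N, z) = Mul(Add(Add(Add(N, 3), 6), Mul(-5, Pow(-1, -1))), Pow(Add(-1, -23), -1)) = Mul(Add(Add(Add(3, N), 6), Mul(-5, -1)), Pow(-24, -1)) = Mul(Add(Add(9, N), 5), Rational(-1, 24)) = Mul(Add(14, N), Rational(-1, 24)) = Add(Rational(-7, 12), Mul(Rational(-1, 24), N)))
Add(Function('M')(42, Add(Mul(-1, -5), -2)), 1052) = Add(Add(Rational(-7, 12), Mul(Rational(-1, 24), 42)), 1052) = Add(Add(Rational(-7, 12), Rational(-7, 4)), 1052) = Add(Rational(-7, 3), 1052) = Rational(3149, 3)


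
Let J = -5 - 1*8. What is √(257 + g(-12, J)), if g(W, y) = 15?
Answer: 4*√17 ≈ 16.492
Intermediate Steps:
J = -13 (J = -5 - 8 = -13)
√(257 + g(-12, J)) = √(257 + 15) = √272 = 4*√17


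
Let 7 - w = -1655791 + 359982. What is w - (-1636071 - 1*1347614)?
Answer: 4279501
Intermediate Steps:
w = 1295816 (w = 7 - (-1655791 + 359982) = 7 - 1*(-1295809) = 7 + 1295809 = 1295816)
w - (-1636071 - 1*1347614) = 1295816 - (-1636071 - 1*1347614) = 1295816 - (-1636071 - 1347614) = 1295816 - 1*(-2983685) = 1295816 + 2983685 = 4279501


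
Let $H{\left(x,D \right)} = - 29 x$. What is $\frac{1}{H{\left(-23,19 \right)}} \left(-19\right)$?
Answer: $- \frac{19}{667} \approx -0.028486$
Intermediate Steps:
$\frac{1}{H{\left(-23,19 \right)}} \left(-19\right) = \frac{1}{\left(-29\right) \left(-23\right)} \left(-19\right) = \frac{1}{667} \left(-19\right) = - \frac{19}{667}$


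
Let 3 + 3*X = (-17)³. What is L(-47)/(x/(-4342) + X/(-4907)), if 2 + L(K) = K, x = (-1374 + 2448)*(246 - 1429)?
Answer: -120461943/720192079 ≈ -0.16726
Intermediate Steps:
X = -4916/3 (X = -1 + (⅓)*(-17)³ = -1 + (⅓)*(-4913) = -1 - 4913/3 = -4916/3 ≈ -1638.7)
x = -1270542 (x = 1074*(-1183) = -1270542)
L(K) = -2 + K
L(-47)/(x/(-4342) + X/(-4907)) = (-2 - 47)/(-1270542/(-4342) - 4916/3/(-4907)) = -49/(-1270542*(-1/4342) - 4916/3*(-1/4907)) = -49/(48867/167 + 4916/14721) = -49/720192079/2458407 = -49*2458407/720192079 = -120461943/720192079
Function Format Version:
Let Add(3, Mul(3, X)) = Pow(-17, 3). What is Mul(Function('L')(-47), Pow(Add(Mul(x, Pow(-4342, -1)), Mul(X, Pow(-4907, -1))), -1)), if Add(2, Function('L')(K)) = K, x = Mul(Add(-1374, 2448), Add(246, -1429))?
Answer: Rational(-120461943, 720192079) ≈ -0.16726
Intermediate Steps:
X = Rational(-4916, 3) (X = Add(-1, Mul(Rational(1, 3), Pow(-17, 3))) = Add(-1, Mul(Rational(1, 3), -4913)) = Add(-1, Rational(-4913, 3)) = Rational(-4916, 3) ≈ -1638.7)
x = -1270542 (x = Mul(1074, -1183) = -1270542)
Function('L')(K) = Add(-2, K)
Mul(Function('L')(-47), Pow(Add(Mul(x, Pow(-4342, -1)), Mul(X, Pow(-4907, -1))), -1)) = Mul(Add(-2, -47), Pow(Add(Mul(-1270542, Pow(-4342, -1)), Mul(Rational(-4916, 3), Pow(-4907, -1))), -1)) = Mul(-49, Pow(Add(Mul(-1270542, Rational(-1, 4342)), Mul(Rational(-4916, 3), Rational(-1, 4907))), -1)) = Mul(-49, Pow(Add(Rational(48867, 167), Rational(4916, 14721)), -1)) = Mul(-49, Pow(Rational(720192079, 2458407), -1)) = Mul(-49, Rational(2458407, 720192079)) = Rational(-120461943, 720192079)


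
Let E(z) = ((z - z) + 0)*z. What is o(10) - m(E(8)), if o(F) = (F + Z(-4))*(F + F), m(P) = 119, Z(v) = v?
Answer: 1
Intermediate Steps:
E(z) = 0 (E(z) = (0 + 0)*z = 0*z = 0)
o(F) = 2*F*(-4 + F) (o(F) = (F - 4)*(F + F) = (-4 + F)*(2*F) = 2*F*(-4 + F))
o(10) - m(E(8)) = 2*10*(-4 + 10) - 1*119 = 2*10*6 - 119 = 120 - 119 = 1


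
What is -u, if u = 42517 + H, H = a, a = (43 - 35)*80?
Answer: -43157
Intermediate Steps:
a = 640 (a = 8*80 = 640)
H = 640
u = 43157 (u = 42517 + 640 = 43157)
-u = -1*43157 = -43157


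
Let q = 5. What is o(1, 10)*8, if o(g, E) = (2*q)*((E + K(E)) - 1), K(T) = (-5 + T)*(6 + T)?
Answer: 7120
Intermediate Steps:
o(g, E) = -310 + 10*E**2 + 20*E (o(g, E) = (2*5)*((E + (-30 + E + E**2)) - 1) = 10*((-30 + E**2 + 2*E) - 1) = 10*(-31 + E**2 + 2*E) = -310 + 10*E**2 + 20*E)
o(1, 10)*8 = (-310 + 10*10**2 + 20*10)*8 = (-310 + 10*100 + 200)*8 = (-310 + 1000 + 200)*8 = 890*8 = 7120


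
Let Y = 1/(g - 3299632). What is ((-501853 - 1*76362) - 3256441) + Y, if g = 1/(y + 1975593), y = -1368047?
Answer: -7687251376169156122/2004678223071 ≈ -3.8347e+6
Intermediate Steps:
g = 1/607546 (g = 1/(-1368047 + 1975593) = 1/607546 ≈ 1.6460e-6)
Y = -607546/2004678223071 (Y = 1/(1/607546 - 3299632) = 1/(-2004678223071/607546) = -607546/2004678223071 ≈ -3.0306e-7)
((-501853 - 1*76362) - 3256441) + Y = ((-501853 - 1*76362) - 3256441) - 607546/2004678223071 = ((-501853 - 76362) - 3256441) - 607546/2004678223071 = (-578215 - 3256441) - 607546/2004678223071 = -3834656 - 607546/2004678223071 = -7687251376169156122/2004678223071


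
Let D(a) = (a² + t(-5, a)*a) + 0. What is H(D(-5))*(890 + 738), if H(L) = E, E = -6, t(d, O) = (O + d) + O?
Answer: -9768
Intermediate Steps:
t(d, O) = d + 2*O
D(a) = a² + a*(-5 + 2*a) (D(a) = (a² + (-5 + 2*a)*a) + 0 = (a² + a*(-5 + 2*a)) + 0 = a² + a*(-5 + 2*a))
H(L) = -6
H(D(-5))*(890 + 738) = -6*(890 + 738) = -6*1628 = -9768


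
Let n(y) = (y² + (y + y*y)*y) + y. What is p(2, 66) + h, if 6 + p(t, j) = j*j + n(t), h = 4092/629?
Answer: 2751564/629 ≈ 4374.5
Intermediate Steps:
n(y) = y + y² + y*(y + y²) (n(y) = (y² + (y + y²)*y) + y = (y² + y*(y + y²)) + y = y + y² + y*(y + y²))
h = 4092/629 (h = 4092*(1/629) = 4092/629 ≈ 6.5056)
p(t, j) = -6 + j² + t*(1 + t² + 2*t) (p(t, j) = -6 + (j*j + t*(1 + t² + 2*t)) = -6 + (j² + t*(1 + t² + 2*t)) = -6 + j² + t*(1 + t² + 2*t))
p(2, 66) + h = (-6 + 66² + 2*(1 + 2² + 2*2)) + 4092/629 = (-6 + 4356 + 2*(1 + 4 + 4)) + 4092/629 = (-6 + 4356 + 2*9) + 4092/629 = (-6 + 4356 + 18) + 4092/629 = 4368 + 4092/629 = 2751564/629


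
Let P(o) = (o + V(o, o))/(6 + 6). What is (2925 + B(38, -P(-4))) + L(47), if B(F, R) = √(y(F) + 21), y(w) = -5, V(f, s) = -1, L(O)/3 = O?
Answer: 3070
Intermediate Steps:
L(O) = 3*O
P(o) = -1/12 + o/12 (P(o) = (o - 1)/(6 + 6) = (-1 + o)/12 = (-1 + o)*(1/12) = -1/12 + o/12)
B(F, R) = 4 (B(F, R) = √(-5 + 21) = √16 = 4)
(2925 + B(38, -P(-4))) + L(47) = (2925 + 4) + 3*47 = 2929 + 141 = 3070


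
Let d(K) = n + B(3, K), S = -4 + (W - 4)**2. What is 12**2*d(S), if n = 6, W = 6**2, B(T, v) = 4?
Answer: 1440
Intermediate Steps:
W = 36
S = 1020 (S = -4 + (36 - 4)**2 = -4 + 32**2 = -4 + 1024 = 1020)
d(K) = 10 (d(K) = 6 + 4 = 10)
12**2*d(S) = 12**2*10 = 144*10 = 1440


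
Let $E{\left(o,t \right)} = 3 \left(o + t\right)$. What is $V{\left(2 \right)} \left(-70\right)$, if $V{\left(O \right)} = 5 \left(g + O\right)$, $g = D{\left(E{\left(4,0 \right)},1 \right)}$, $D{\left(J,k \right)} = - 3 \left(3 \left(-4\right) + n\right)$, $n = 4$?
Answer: $-9100$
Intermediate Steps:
$E{\left(o,t \right)} = 3 o + 3 t$
$D{\left(J,k \right)} = 24$ ($D{\left(J,k \right)} = - 3 \left(3 \left(-4\right) + 4\right) = - 3 \left(-12 + 4\right) = \left(-3\right) \left(-8\right) = 24$)
$g = 24$
$V{\left(O \right)} = 120 + 5 O$ ($V{\left(O \right)} = 5 \left(24 + O\right) = 120 + 5 O$)
$V{\left(2 \right)} \left(-70\right) = \left(120 + 5 \cdot 2\right) \left(-70\right) = \left(120 + 10\right) \left(-70\right) = 130 \left(-70\right) = -9100$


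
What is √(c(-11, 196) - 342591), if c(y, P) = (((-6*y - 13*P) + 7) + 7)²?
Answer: √5748433 ≈ 2397.6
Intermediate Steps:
c(y, P) = (14 - 13*P - 6*y)² (c(y, P) = (((-13*P - 6*y) + 7) + 7)² = ((7 - 13*P - 6*y) + 7)² = (14 - 13*P - 6*y)²)
√(c(-11, 196) - 342591) = √((-14 + 6*(-11) + 13*196)² - 342591) = √((-14 - 66 + 2548)² - 342591) = √(2468² - 342591) = √(6091024 - 342591) = √5748433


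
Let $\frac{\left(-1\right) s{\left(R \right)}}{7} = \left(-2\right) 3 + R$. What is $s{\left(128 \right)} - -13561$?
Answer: $12707$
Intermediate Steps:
$s{\left(R \right)} = 42 - 7 R$ ($s{\left(R \right)} = - 7 \left(\left(-2\right) 3 + R\right) = - 7 \left(-6 + R\right) = 42 - 7 R$)
$s{\left(128 \right)} - -13561 = \left(42 - 896\right) - -13561 = \left(42 - 896\right) + 13561 = -854 + 13561 = 12707$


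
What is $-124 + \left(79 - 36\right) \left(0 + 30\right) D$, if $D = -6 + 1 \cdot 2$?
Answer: $-5284$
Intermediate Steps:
$D = -4$ ($D = -6 + 2 = -4$)
$-124 + \left(79 - 36\right) \left(0 + 30\right) D = -124 + \left(79 - 36\right) \left(0 + 30\right) \left(-4\right) = -124 + 43 \cdot 30 \left(-4\right) = -124 + 1290 \left(-4\right) = -124 - 5160 = -5284$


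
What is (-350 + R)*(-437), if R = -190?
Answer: 235980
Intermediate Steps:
(-350 + R)*(-437) = (-350 - 190)*(-437) = -540*(-437) = 235980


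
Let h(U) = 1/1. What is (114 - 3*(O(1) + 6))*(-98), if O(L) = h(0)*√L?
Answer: -9114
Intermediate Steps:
h(U) = 1
O(L) = √L (O(L) = 1*√L = √L)
(114 - 3*(O(1) + 6))*(-98) = (114 - 3*(√1 + 6))*(-98) = (114 - 3*(1 + 6))*(-98) = (114 - 3*7)*(-98) = (114 - 21)*(-98) = 93*(-98) = -9114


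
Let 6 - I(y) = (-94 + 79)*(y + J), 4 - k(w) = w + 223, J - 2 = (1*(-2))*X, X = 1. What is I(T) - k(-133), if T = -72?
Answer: -988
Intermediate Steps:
J = 0 (J = 2 + (1*(-2))*1 = 2 - 2*1 = 2 - 2 = 0)
k(w) = -219 - w (k(w) = 4 - (w + 223) = 4 - (223 + w) = 4 + (-223 - w) = -219 - w)
I(y) = 6 + 15*y (I(y) = 6 - (-94 + 79)*(y + 0) = 6 - (-15)*y = 6 + 15*y)
I(T) - k(-133) = (6 + 15*(-72)) - (-219 - 1*(-133)) = (6 - 1080) - (-219 + 133) = -1074 - 1*(-86) = -1074 + 86 = -988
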